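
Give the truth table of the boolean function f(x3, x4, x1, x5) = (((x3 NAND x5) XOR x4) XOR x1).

x3 | x4 | x1 | x5 | Output
--------------------------
0 | 0 | 0 | 0 | 1
0 | 0 | 0 | 1 | 1
0 | 0 | 1 | 0 | 0
0 | 0 | 1 | 1 | 0
0 | 1 | 0 | 0 | 0
0 | 1 | 0 | 1 | 0
0 | 1 | 1 | 0 | 1
0 | 1 | 1 | 1 | 1
1 | 0 | 0 | 0 | 1
1 | 0 | 0 | 1 | 0
1 | 0 | 1 | 0 | 0
1 | 0 | 1 | 1 | 1
1 | 1 | 0 | 0 | 0
1 | 1 | 0 | 1 | 1
1 | 1 | 1 | 0 | 1
1 | 1 | 1 | 1 | 0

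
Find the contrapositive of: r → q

Contrapositive: NOT q → NOT r
Note: A statement and its contrapositive are logically equivalent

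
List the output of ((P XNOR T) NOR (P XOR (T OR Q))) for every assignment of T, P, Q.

T | P | Q | Output
------------------
0 | 0 | 0 | 0
0 | 0 | 1 | 0
0 | 1 | 0 | 0
0 | 1 | 1 | 1
1 | 0 | 0 | 0
1 | 0 | 1 | 0
1 | 1 | 0 | 0
1 | 1 | 1 | 0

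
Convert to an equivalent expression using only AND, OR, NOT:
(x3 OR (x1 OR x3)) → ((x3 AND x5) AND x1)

NOT (x3 OR (x1 OR x3)) OR ((x3 AND x5) AND x1)
(Implication elimination: A → B = NOT A OR B)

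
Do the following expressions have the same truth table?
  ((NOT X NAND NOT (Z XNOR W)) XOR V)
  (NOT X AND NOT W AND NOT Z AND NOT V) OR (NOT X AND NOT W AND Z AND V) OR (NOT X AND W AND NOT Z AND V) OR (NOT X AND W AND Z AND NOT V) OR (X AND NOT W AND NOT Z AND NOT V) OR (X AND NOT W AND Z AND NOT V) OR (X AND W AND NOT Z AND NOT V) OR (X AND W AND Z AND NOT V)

Yes, they are equivalent — the two output columns agree on all 16 assignments:
X | W | Z | V | Expression 1 | Expression 2
-------------------------------------------
0 | 0 | 0 | 0 | 1 | 1
0 | 0 | 0 | 1 | 0 | 0
0 | 0 | 1 | 0 | 0 | 0
0 | 0 | 1 | 1 | 1 | 1
0 | 1 | 0 | 0 | 0 | 0
0 | 1 | 0 | 1 | 1 | 1
0 | 1 | 1 | 0 | 1 | 1
0 | 1 | 1 | 1 | 0 | 0
1 | 0 | 0 | 0 | 1 | 1
1 | 0 | 0 | 1 | 0 | 0
1 | 0 | 1 | 0 | 1 | 1
1 | 0 | 1 | 1 | 0 | 0
1 | 1 | 0 | 0 | 1 | 1
1 | 1 | 0 | 1 | 0 | 0
1 | 1 | 1 | 0 | 1 | 1
1 | 1 | 1 | 1 | 0 | 0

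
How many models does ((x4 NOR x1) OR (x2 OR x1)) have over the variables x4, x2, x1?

Satisfying assignments: (0,0,0), (0,0,1), (0,1,0), (0,1,1), (1,0,1), (1,1,0), (1,1,1)
Count: 7 out of 8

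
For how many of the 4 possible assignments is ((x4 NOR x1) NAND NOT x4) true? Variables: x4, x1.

Satisfying assignments: (0,1), (1,0), (1,1)
Count: 3 out of 4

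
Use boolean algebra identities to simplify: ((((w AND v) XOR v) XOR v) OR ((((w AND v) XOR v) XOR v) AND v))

By absorption (E OR (E AND v) = E) then XOR self-cancellation ((E XOR v) XOR v = E):
= (w AND v)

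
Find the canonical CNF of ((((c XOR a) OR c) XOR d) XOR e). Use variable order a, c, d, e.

(a OR c OR d OR e) AND (a OR c OR NOT d OR NOT e) AND (a OR NOT c OR d OR NOT e) AND (a OR NOT c OR NOT d OR e) AND (NOT a OR c OR d OR NOT e) AND (NOT a OR c OR NOT d OR e) AND (NOT a OR NOT c OR d OR NOT e) AND (NOT a OR NOT c OR NOT d OR e)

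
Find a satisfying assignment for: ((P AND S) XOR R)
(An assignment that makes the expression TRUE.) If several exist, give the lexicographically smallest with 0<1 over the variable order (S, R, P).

S=0, R=1, P=0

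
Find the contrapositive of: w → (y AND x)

Contrapositive: NOT (y AND x) → NOT w
Note: A statement and its contrapositive are logically equivalent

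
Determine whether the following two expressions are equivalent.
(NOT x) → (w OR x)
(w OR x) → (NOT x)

No, Converse is not equivalent to original (counterexample: x=0, w=0)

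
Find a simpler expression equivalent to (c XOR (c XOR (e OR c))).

By XOR self-cancellation ((E XOR v) XOR v = E):
= (e OR c)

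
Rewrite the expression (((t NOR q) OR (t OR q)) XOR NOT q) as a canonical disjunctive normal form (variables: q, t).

(q AND NOT t) OR (q AND t)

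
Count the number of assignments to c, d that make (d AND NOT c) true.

Satisfying assignments: (0,1)
Count: 1 out of 4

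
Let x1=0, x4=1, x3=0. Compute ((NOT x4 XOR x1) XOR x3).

Substituting: ((NOT 1 XOR 0) XOR 0)
= 0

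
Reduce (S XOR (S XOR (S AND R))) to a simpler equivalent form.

By XOR self-cancellation ((E XOR v) XOR v = E):
= (S AND R)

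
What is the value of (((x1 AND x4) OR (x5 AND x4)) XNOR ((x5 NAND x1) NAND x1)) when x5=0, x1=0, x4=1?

Substituting: (((0 AND 1) OR (0 AND 1)) XNOR ((0 NAND 0) NAND 0))
= 0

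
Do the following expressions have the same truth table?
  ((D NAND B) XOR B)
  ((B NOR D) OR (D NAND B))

No. Counterexample: with D=0, B=1, Expression 1 = 0 but Expression 2 = 1.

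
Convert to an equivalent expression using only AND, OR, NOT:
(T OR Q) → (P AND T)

NOT (T OR Q) OR (P AND T)
(Implication elimination: A → B = NOT A OR B)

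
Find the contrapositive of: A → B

Contrapositive: NOT B → NOT A
Note: A statement and its contrapositive are logically equivalent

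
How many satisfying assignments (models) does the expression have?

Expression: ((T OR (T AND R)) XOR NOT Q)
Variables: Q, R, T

Satisfying assignments: (0,0,0), (0,1,0), (1,0,1), (1,1,1)
Count: 4 out of 8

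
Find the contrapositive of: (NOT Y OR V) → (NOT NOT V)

Contrapositive: NOT V → NOT (NOT Y OR V)
Note: A statement and its contrapositive are logically equivalent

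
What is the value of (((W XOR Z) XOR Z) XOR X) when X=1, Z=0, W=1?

Substituting: (((1 XOR 0) XOR 0) XOR 1)
= 0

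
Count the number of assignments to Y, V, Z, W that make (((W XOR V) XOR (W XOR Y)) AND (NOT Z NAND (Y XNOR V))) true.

Satisfying assignments: (0,1,0,0), (0,1,0,1), (0,1,1,0), (0,1,1,1), (1,0,0,0), (1,0,0,1), (1,0,1,0), (1,0,1,1)
Count: 8 out of 16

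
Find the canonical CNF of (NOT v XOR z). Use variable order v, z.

(v OR NOT z) AND (NOT v OR z)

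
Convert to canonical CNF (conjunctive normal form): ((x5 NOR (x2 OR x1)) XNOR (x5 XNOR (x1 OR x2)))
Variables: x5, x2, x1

(NOT x5 OR x2 OR NOT x1) AND (NOT x5 OR NOT x2 OR x1) AND (NOT x5 OR NOT x2 OR NOT x1)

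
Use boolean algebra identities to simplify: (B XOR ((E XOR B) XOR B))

By XOR self-cancellation ((E XOR v) XOR v = E):
= (E XOR B)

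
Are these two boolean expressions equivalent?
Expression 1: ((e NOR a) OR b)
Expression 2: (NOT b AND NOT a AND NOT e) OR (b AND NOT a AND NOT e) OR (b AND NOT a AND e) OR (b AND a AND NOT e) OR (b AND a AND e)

Yes, they are equivalent — the two output columns agree on all 8 assignments:
b | a | e | Expression 1 | Expression 2
---------------------------------------
0 | 0 | 0 | 1 | 1
0 | 0 | 1 | 0 | 0
0 | 1 | 0 | 0 | 0
0 | 1 | 1 | 0 | 0
1 | 0 | 0 | 1 | 1
1 | 0 | 1 | 1 | 1
1 | 1 | 0 | 1 | 1
1 | 1 | 1 | 1 | 1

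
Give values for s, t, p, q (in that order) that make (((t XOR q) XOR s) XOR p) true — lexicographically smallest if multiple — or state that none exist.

s=0, t=0, p=0, q=1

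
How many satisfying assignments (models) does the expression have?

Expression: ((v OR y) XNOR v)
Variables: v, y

Satisfying assignments: (0,0), (1,0), (1,1)
Count: 3 out of 4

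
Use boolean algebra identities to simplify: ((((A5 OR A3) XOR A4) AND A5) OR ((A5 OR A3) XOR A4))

By absorption (E OR (E AND v) = E):
= ((A5 OR A3) XOR A4)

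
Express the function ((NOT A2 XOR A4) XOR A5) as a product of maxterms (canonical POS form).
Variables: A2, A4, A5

ΠM(1, 2, 4, 7) = (A2 OR A4 OR NOT A5) AND (A2 OR NOT A4 OR A5) AND (NOT A2 OR A4 OR A5) AND (NOT A2 OR NOT A4 OR NOT A5)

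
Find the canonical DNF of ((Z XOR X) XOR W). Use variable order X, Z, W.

(NOT X AND NOT Z AND W) OR (NOT X AND Z AND NOT W) OR (X AND NOT Z AND NOT W) OR (X AND Z AND W)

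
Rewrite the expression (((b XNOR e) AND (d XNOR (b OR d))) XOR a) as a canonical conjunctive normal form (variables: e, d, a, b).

(e OR d OR a OR NOT b) AND (e OR d OR NOT a OR b) AND (e OR NOT d OR a OR NOT b) AND (e OR NOT d OR NOT a OR b) AND (NOT e OR d OR a OR b) AND (NOT e OR d OR a OR NOT b) AND (NOT e OR NOT d OR a OR b) AND (NOT e OR NOT d OR NOT a OR NOT b)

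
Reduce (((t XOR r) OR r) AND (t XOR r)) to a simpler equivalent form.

By absorption (E AND (E OR v) = E):
= (t XOR r)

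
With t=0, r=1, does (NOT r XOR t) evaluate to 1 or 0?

Substituting: (NOT 1 XOR 0)
= 0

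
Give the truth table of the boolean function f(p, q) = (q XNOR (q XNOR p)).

p | q | Output
--------------
0 | 0 | 0
0 | 1 | 0
1 | 0 | 1
1 | 1 | 1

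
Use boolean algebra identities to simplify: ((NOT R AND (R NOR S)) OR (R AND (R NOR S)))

By distribution ((E AND v) OR (E AND NOT v) = E):
= (R NOR S)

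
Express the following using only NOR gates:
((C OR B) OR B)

((((C NOR B) NOR (C NOR B)) NOR B) NOR (((C NOR B) NOR (C NOR B)) NOR B))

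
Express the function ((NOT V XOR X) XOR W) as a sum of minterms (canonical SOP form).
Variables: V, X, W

Σm(0, 3, 5, 6) = (NOT V AND NOT X AND NOT W) OR (NOT V AND X AND W) OR (V AND NOT X AND W) OR (V AND X AND NOT W)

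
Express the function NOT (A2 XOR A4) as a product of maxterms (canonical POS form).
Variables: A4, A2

ΠM(1, 2) = (A4 OR NOT A2) AND (NOT A4 OR A2)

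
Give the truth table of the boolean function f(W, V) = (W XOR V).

W | V | Output
--------------
0 | 0 | 0
0 | 1 | 1
1 | 0 | 1
1 | 1 | 0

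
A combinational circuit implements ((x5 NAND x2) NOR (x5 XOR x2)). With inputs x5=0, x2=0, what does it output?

Substituting: ((0 NAND 0) NOR (0 XOR 0))
= 0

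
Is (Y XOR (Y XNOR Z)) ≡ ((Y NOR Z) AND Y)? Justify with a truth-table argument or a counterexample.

No. Counterexample: with Y=0, Z=0, Expression 1 = 1 but Expression 2 = 0.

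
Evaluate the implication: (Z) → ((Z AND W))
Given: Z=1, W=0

Antecedent (Z) = 1; consequent ((Z AND W)) = 0.
1 → 0 = 0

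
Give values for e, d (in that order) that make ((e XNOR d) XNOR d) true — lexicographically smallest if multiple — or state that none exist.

e=1, d=0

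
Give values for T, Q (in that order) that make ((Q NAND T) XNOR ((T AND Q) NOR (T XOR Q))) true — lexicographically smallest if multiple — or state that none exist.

T=0, Q=0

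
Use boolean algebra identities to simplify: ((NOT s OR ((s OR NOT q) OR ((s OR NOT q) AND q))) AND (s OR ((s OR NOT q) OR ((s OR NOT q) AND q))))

By distribution ((E OR v) AND (E OR NOT v) = E) then absorption (E OR (E AND v) = E):
= (s OR NOT q)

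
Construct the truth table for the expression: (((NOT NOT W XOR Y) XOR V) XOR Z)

Y | V | W | Z | Output
----------------------
0 | 0 | 0 | 0 | 0
0 | 0 | 0 | 1 | 1
0 | 0 | 1 | 0 | 1
0 | 0 | 1 | 1 | 0
0 | 1 | 0 | 0 | 1
0 | 1 | 0 | 1 | 0
0 | 1 | 1 | 0 | 0
0 | 1 | 1 | 1 | 1
1 | 0 | 0 | 0 | 1
1 | 0 | 0 | 1 | 0
1 | 0 | 1 | 0 | 0
1 | 0 | 1 | 1 | 1
1 | 1 | 0 | 0 | 0
1 | 1 | 0 | 1 | 1
1 | 1 | 1 | 0 | 1
1 | 1 | 1 | 1 | 0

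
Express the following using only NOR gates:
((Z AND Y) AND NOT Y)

((((Z NOR Z) NOR (Y NOR Y)) NOR ((Z NOR Z) NOR (Y NOR Y))) NOR ((Y NOR Y) NOR (Y NOR Y)))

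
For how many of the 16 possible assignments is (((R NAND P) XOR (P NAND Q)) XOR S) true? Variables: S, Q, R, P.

Satisfying assignments: (0,0,1,1), (0,1,0,1), (1,0,0,0), (1,0,0,1), (1,0,1,0), (1,1,0,0), (1,1,1,0), (1,1,1,1)
Count: 8 out of 16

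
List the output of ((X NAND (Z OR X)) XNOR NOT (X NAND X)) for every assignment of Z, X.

Z | X | Output
--------------
0 | 0 | 0
0 | 1 | 0
1 | 0 | 0
1 | 1 | 0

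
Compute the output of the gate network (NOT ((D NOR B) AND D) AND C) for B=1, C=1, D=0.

Substituting: (NOT ((0 NOR 1) AND 0) AND 1)
= 1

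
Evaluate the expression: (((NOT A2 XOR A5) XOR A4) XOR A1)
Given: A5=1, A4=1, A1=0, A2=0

Substituting: (((NOT 0 XOR 1) XOR 1) XOR 0)
= 1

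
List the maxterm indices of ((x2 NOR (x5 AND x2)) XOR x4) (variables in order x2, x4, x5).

ΠM(2, 3, 4, 5) = (x2 OR NOT x4 OR x5) AND (x2 OR NOT x4 OR NOT x5) AND (NOT x2 OR x4 OR x5) AND (NOT x2 OR x4 OR NOT x5)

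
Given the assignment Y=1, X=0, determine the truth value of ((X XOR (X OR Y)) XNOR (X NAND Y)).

Substituting: ((0 XOR (0 OR 1)) XNOR (0 NAND 1))
= 1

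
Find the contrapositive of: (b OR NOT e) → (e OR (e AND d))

Contrapositive: NOT (e OR (e AND d)) → NOT (b OR NOT e)
Note: A statement and its contrapositive are logically equivalent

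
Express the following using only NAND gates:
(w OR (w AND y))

((w NAND w) NAND (((w NAND y) NAND (w NAND y)) NAND ((w NAND y) NAND (w NAND y))))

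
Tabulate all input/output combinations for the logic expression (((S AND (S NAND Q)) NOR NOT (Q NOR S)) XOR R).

Q | R | S | Output
------------------
0 | 0 | 0 | 1
0 | 0 | 1 | 0
0 | 1 | 0 | 0
0 | 1 | 1 | 1
1 | 0 | 0 | 0
1 | 0 | 1 | 0
1 | 1 | 0 | 1
1 | 1 | 1 | 1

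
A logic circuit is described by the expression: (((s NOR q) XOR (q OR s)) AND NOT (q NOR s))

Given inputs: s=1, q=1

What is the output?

Substituting: (((1 NOR 1) XOR (1 OR 1)) AND NOT (1 NOR 1))
= 1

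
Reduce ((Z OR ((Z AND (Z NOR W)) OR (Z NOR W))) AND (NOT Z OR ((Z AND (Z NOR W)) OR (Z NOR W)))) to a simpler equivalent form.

By distribution ((E OR v) AND (E OR NOT v) = E) then absorption (E OR (E AND v) = E):
= (Z NOR W)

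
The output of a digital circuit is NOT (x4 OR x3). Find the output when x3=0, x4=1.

Substituting: NOT (1 OR 0)
= 0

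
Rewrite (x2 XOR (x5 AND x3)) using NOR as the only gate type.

((((x2 NOR ((x5 NOR x5) NOR (x3 NOR x3))) NOR (x2 NOR ((x5 NOR x5) NOR (x3 NOR x3)))) NOR ((x2 NOR ((x5 NOR x5) NOR (x3 NOR x3))) NOR (x2 NOR ((x5 NOR x5) NOR (x3 NOR x3))))) NOR ((((x2 NOR x2) NOR (((x5 NOR x5) NOR (x3 NOR x3)) NOR ((x5 NOR x5) NOR (x3 NOR x3)))) NOR ((x2 NOR x2) NOR (((x5 NOR x5) NOR (x3 NOR x3)) NOR ((x5 NOR x5) NOR (x3 NOR x3))))) NOR (((x2 NOR x2) NOR (((x5 NOR x5) NOR (x3 NOR x3)) NOR ((x5 NOR x5) NOR (x3 NOR x3)))) NOR ((x2 NOR x2) NOR (((x5 NOR x5) NOR (x3 NOR x3)) NOR ((x5 NOR x5) NOR (x3 NOR x3)))))))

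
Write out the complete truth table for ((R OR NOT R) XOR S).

S | R | Output
--------------
0 | 0 | 1
0 | 1 | 1
1 | 0 | 0
1 | 1 | 0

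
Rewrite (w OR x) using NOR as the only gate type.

((w NOR x) NOR (w NOR x))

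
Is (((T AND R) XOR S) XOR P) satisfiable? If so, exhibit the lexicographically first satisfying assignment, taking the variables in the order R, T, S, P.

R=0, T=0, S=0, P=1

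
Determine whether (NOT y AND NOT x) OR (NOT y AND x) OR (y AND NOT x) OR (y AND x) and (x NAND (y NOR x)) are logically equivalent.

Yes, they are equivalent — the two output columns agree on all 4 assignments:
y | x | Expression 1 | Expression 2
-----------------------------------
0 | 0 | 1 | 1
0 | 1 | 1 | 1
1 | 0 | 1 | 1
1 | 1 | 1 | 1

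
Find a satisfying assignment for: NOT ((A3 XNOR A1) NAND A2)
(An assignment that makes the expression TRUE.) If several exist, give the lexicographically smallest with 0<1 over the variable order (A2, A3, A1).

A2=1, A3=0, A1=0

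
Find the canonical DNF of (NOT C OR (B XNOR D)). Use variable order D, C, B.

(NOT D AND NOT C AND NOT B) OR (NOT D AND NOT C AND B) OR (NOT D AND C AND NOT B) OR (D AND NOT C AND NOT B) OR (D AND NOT C AND B) OR (D AND C AND B)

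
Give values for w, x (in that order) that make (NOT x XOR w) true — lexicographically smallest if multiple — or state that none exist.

w=0, x=0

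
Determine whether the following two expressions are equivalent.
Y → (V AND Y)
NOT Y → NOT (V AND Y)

No, Inverse is not equivalent to original (counterexample: Y=1, V=0)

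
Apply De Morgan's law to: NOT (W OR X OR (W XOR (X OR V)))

NOT W AND NOT X AND NOT (W XOR (X OR V))
De Morgan's: NOT(OR of terms) = AND of negations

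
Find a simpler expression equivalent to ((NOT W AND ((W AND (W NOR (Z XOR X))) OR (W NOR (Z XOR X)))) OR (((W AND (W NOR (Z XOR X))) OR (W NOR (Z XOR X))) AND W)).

By distribution ((E AND v) OR (E AND NOT v) = E) then absorption (E OR (E AND v) = E):
= (W NOR (Z XOR X))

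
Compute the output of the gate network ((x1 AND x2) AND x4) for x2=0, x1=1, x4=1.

Substituting: ((1 AND 0) AND 1)
= 0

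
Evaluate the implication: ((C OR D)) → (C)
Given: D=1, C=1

Antecedent ((C OR D)) = 1; consequent (C) = 1.
1 → 1 = 1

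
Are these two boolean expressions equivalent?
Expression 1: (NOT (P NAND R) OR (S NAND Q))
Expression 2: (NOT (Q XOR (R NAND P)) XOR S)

No. Counterexample: with S=0, Q=0, P=0, R=0, Expression 1 = 1 but Expression 2 = 0.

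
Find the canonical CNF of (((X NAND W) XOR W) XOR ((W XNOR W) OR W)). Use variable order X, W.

(X OR W) AND (NOT X OR W) AND (NOT X OR NOT W)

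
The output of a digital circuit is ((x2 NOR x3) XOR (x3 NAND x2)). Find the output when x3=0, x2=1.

Substituting: ((1 NOR 0) XOR (0 NAND 1))
= 1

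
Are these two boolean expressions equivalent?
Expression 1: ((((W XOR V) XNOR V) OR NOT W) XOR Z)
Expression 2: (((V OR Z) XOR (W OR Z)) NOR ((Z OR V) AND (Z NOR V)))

No. Counterexample: with Z=0, W=0, V=1, Expression 1 = 1 but Expression 2 = 0.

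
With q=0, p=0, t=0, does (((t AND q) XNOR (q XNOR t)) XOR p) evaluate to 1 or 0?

Substituting: (((0 AND 0) XNOR (0 XNOR 0)) XOR 0)
= 0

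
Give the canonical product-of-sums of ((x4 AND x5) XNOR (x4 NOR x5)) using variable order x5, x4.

ΠM(0, 3) = (x5 OR x4) AND (NOT x5 OR NOT x4)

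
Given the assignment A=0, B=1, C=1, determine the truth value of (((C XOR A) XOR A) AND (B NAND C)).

Substituting: (((1 XOR 0) XOR 0) AND (1 NAND 1))
= 0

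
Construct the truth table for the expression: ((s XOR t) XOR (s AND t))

t | s | Output
--------------
0 | 0 | 0
0 | 1 | 1
1 | 0 | 1
1 | 1 | 1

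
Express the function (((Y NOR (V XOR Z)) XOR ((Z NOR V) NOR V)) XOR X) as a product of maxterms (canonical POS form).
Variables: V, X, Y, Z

ΠM(2, 4, 5, 7, 8, 10, 11, 13) = (V OR X OR NOT Y OR Z) AND (V OR NOT X OR Y OR Z) AND (V OR NOT X OR Y OR NOT Z) AND (V OR NOT X OR NOT Y OR NOT Z) AND (NOT V OR X OR Y OR Z) AND (NOT V OR X OR NOT Y OR Z) AND (NOT V OR X OR NOT Y OR NOT Z) AND (NOT V OR NOT X OR Y OR NOT Z)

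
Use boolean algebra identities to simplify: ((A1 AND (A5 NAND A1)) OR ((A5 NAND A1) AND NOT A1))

By distribution ((E AND v) OR (E AND NOT v) = E):
= (A5 NAND A1)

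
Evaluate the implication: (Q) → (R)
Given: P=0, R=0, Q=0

Antecedent (Q) = 0; consequent (R) = 0.
0 → 0 = 1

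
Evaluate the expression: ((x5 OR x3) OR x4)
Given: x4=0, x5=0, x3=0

Substituting: ((0 OR 0) OR 0)
= 0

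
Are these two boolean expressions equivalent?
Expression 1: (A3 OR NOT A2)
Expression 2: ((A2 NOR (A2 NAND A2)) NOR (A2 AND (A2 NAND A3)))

Yes, they are equivalent — the two output columns agree on all 4 assignments:
A3 | A2 | Expression 1 | Expression 2
-------------------------------------
0 | 0 | 1 | 1
0 | 1 | 0 | 0
1 | 0 | 1 | 1
1 | 1 | 1 | 1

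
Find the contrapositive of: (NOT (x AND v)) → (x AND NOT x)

Contrapositive: NOT (x AND NOT x) → (x AND v)
Note: A statement and its contrapositive are logically equivalent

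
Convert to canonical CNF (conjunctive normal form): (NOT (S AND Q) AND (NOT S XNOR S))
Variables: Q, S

(Q OR S) AND (Q OR NOT S) AND (NOT Q OR S) AND (NOT Q OR NOT S)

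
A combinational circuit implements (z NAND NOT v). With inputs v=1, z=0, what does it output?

Substituting: (0 NAND NOT 1)
= 1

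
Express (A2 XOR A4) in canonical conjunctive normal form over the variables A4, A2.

(A4 OR A2) AND (NOT A4 OR NOT A2)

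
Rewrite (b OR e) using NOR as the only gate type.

((b NOR e) NOR (b NOR e))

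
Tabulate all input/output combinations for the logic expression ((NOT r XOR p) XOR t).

p | r | t | Output
------------------
0 | 0 | 0 | 1
0 | 0 | 1 | 0
0 | 1 | 0 | 0
0 | 1 | 1 | 1
1 | 0 | 0 | 0
1 | 0 | 1 | 1
1 | 1 | 0 | 1
1 | 1 | 1 | 0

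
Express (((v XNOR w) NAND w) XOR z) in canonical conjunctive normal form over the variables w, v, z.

(w OR v OR NOT z) AND (w OR NOT v OR NOT z) AND (NOT w OR v OR NOT z) AND (NOT w OR NOT v OR z)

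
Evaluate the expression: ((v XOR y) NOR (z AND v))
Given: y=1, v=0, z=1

Substituting: ((0 XOR 1) NOR (1 AND 0))
= 0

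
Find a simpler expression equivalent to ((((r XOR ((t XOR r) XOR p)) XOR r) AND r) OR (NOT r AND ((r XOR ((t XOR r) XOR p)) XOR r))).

By distribution ((E AND v) OR (E AND NOT v) = E) then XOR self-cancellation ((E XOR v) XOR v = E):
= ((t XOR r) XOR p)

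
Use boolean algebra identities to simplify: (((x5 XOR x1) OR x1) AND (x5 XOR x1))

By absorption (E AND (E OR v) = E):
= (x5 XOR x1)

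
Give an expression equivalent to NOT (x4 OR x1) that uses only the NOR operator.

(((x4 NOR x1) NOR (x4 NOR x1)) NOR ((x4 NOR x1) NOR (x4 NOR x1)))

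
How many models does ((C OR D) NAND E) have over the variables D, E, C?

Satisfying assignments: (0,0,0), (0,0,1), (0,1,0), (1,0,0), (1,0,1)
Count: 5 out of 8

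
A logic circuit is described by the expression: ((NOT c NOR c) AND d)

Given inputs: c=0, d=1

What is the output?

Substituting: ((NOT 0 NOR 0) AND 1)
= 0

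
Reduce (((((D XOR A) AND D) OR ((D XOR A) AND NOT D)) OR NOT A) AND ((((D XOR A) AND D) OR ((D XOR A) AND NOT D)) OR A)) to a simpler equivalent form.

By distribution ((E OR v) AND (E OR NOT v) = E) then distribution ((E AND v) OR (E AND NOT v) = E):
= (D XOR A)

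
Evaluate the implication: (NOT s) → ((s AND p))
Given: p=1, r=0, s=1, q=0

Antecedent (NOT s) = 0; consequent ((s AND p)) = 1.
0 → 1 = 1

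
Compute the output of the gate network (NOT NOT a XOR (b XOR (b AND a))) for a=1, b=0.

Substituting: (NOT NOT 1 XOR (0 XOR (0 AND 1)))
= 1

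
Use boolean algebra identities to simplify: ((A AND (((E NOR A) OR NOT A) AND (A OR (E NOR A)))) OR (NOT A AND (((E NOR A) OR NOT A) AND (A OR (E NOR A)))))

By distribution ((E AND v) OR (E AND NOT v) = E) then distribution ((E OR v) AND (E OR NOT v) = E):
= (E NOR A)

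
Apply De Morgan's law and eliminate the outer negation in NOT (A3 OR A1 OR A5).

NOT A3 AND NOT A1 AND NOT A5
De Morgan's: NOT(OR of terms) = AND of negations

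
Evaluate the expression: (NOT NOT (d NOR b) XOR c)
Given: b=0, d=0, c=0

Substituting: (NOT NOT (0 NOR 0) XOR 0)
= 1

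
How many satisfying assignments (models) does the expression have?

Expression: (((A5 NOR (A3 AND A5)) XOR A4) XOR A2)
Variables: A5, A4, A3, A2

Satisfying assignments: (0,0,0,0), (0,0,1,0), (0,1,0,1), (0,1,1,1), (1,0,0,1), (1,0,1,1), (1,1,0,0), (1,1,1,0)
Count: 8 out of 16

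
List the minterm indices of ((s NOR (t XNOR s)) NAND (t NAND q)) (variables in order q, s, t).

Σm(0, 2, 3, 4, 5, 6, 7) = (NOT q AND NOT s AND NOT t) OR (NOT q AND s AND NOT t) OR (NOT q AND s AND t) OR (q AND NOT s AND NOT t) OR (q AND NOT s AND t) OR (q AND s AND NOT t) OR (q AND s AND t)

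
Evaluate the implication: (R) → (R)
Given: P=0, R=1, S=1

Antecedent (R) = 1; consequent (R) = 1.
1 → 1 = 1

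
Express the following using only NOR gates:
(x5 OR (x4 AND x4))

((x5 NOR ((x4 NOR x4) NOR (x4 NOR x4))) NOR (x5 NOR ((x4 NOR x4) NOR (x4 NOR x4))))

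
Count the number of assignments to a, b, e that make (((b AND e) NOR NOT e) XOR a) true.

Satisfying assignments: (0,0,1), (1,0,0), (1,1,0), (1,1,1)
Count: 4 out of 8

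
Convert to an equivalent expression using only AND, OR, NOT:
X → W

NOT X OR W
(Implication elimination: A → B = NOT A OR B)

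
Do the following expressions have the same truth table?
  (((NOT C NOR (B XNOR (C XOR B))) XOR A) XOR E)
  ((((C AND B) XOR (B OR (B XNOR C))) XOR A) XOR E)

No. Counterexample: with B=0, A=0, C=0, E=0, Expression 1 = 0 but Expression 2 = 1.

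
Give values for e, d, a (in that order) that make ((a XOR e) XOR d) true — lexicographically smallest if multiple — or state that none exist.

e=0, d=0, a=1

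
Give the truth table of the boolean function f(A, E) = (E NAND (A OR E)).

A | E | Output
--------------
0 | 0 | 1
0 | 1 | 0
1 | 0 | 1
1 | 1 | 0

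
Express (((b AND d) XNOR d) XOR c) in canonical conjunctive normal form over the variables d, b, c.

(d OR b OR NOT c) AND (d OR NOT b OR NOT c) AND (NOT d OR b OR c) AND (NOT d OR NOT b OR NOT c)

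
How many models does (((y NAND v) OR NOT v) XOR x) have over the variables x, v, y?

Satisfying assignments: (0,0,0), (0,0,1), (0,1,0), (1,1,1)
Count: 4 out of 8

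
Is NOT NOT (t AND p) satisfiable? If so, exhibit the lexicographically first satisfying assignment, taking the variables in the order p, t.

p=1, t=1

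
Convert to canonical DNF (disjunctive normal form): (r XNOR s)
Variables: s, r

(NOT s AND NOT r) OR (s AND r)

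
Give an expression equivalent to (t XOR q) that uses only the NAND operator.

((t NAND (t NAND q)) NAND (q NAND (t NAND q)))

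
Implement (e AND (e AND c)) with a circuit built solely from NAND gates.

((e NAND ((e NAND c) NAND (e NAND c))) NAND (e NAND ((e NAND c) NAND (e NAND c))))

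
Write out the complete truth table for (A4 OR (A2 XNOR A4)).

A2 | A4 | Output
----------------
0 | 0 | 1
0 | 1 | 1
1 | 0 | 0
1 | 1 | 1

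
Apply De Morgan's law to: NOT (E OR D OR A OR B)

NOT E AND NOT D AND NOT A AND NOT B
De Morgan's: NOT(OR of terms) = AND of negations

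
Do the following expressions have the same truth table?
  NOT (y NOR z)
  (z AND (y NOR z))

No. Counterexample: with y=0, z=1, Expression 1 = 1 but Expression 2 = 0.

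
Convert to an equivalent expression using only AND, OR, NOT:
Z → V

NOT Z OR V
(Implication elimination: A → B = NOT A OR B)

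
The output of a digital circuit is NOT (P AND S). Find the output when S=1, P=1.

Substituting: NOT (1 AND 1)
= 0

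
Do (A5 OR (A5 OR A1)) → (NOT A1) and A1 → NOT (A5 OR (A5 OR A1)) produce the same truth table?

Yes, Contrapositive is always equivalent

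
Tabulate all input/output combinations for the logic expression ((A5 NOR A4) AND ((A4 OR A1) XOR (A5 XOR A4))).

A4 | A5 | A1 | Output
---------------------
0 | 0 | 0 | 0
0 | 0 | 1 | 1
0 | 1 | 0 | 0
0 | 1 | 1 | 0
1 | 0 | 0 | 0
1 | 0 | 1 | 0
1 | 1 | 0 | 0
1 | 1 | 1 | 0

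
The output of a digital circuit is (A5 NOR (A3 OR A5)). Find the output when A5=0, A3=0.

Substituting: (0 NOR (0 OR 0))
= 1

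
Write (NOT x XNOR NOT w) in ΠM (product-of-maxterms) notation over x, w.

ΠM(1, 2) = (x OR NOT w) AND (NOT x OR w)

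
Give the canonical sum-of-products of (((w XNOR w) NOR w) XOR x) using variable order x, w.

Σm(2, 3) = (x AND NOT w) OR (x AND w)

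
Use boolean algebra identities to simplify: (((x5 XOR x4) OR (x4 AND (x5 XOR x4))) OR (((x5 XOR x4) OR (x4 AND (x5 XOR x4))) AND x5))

By absorption (E OR (E AND v) = E) then absorption (E OR (E AND v) = E):
= (x5 XOR x4)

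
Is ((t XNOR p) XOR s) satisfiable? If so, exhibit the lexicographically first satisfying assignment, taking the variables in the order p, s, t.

p=0, s=0, t=0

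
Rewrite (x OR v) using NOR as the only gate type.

((x NOR v) NOR (x NOR v))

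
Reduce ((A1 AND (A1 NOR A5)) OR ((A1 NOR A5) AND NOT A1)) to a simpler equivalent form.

By distribution ((E AND v) OR (E AND NOT v) = E):
= (A1 NOR A5)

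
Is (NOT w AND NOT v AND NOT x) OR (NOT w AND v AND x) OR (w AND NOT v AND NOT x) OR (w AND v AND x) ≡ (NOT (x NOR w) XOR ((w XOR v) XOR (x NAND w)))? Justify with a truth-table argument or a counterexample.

Yes, they are equivalent — the two output columns agree on all 8 assignments:
w | v | x | Expression 1 | Expression 2
---------------------------------------
0 | 0 | 0 | 1 | 1
0 | 0 | 1 | 0 | 0
0 | 1 | 0 | 0 | 0
0 | 1 | 1 | 1 | 1
1 | 0 | 0 | 1 | 1
1 | 0 | 1 | 0 | 0
1 | 1 | 0 | 0 | 0
1 | 1 | 1 | 1 | 1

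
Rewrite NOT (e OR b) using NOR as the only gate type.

(((e NOR b) NOR (e NOR b)) NOR ((e NOR b) NOR (e NOR b)))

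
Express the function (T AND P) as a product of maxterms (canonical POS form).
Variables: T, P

ΠM(0, 1, 2) = (T OR P) AND (T OR NOT P) AND (NOT T OR P)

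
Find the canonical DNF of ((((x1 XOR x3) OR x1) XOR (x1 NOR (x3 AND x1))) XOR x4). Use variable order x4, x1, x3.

(NOT x4 AND NOT x1 AND NOT x3) OR (NOT x4 AND x1 AND NOT x3) OR (NOT x4 AND x1 AND x3) OR (x4 AND NOT x1 AND x3)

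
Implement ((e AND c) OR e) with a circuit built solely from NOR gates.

((((e NOR e) NOR (c NOR c)) NOR e) NOR (((e NOR e) NOR (c NOR c)) NOR e))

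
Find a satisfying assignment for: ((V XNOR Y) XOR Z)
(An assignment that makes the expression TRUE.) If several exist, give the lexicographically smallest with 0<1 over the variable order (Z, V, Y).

Z=0, V=0, Y=0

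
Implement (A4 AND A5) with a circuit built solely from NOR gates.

((A4 NOR A4) NOR (A5 NOR A5))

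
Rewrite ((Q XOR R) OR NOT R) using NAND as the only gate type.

((((Q NAND (Q NAND R)) NAND (R NAND (Q NAND R))) NAND ((Q NAND (Q NAND R)) NAND (R NAND (Q NAND R)))) NAND ((R NAND R) NAND (R NAND R)))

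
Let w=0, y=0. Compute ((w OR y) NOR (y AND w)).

Substituting: ((0 OR 0) NOR (0 AND 0))
= 1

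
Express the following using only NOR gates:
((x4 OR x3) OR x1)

((((x4 NOR x3) NOR (x4 NOR x3)) NOR x1) NOR (((x4 NOR x3) NOR (x4 NOR x3)) NOR x1))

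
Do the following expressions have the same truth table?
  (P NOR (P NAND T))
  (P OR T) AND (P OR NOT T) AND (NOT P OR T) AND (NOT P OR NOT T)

Yes, they are equivalent — the two output columns agree on all 4 assignments:
P | T | Expression 1 | Expression 2
-----------------------------------
0 | 0 | 0 | 0
0 | 1 | 0 | 0
1 | 0 | 0 | 0
1 | 1 | 0 | 0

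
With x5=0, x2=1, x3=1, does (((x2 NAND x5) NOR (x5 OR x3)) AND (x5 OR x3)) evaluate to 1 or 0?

Substituting: (((1 NAND 0) NOR (0 OR 1)) AND (0 OR 1))
= 0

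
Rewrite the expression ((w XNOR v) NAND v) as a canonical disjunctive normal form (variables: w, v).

(NOT w AND NOT v) OR (NOT w AND v) OR (w AND NOT v)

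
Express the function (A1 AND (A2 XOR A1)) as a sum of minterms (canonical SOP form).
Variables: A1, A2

Σm(2) = (A1 AND NOT A2)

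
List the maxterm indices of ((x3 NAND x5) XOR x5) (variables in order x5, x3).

ΠM(2) = (NOT x5 OR x3)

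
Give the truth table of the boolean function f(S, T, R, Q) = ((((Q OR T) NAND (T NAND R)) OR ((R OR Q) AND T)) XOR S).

S | T | R | Q | Output
----------------------
0 | 0 | 0 | 0 | 1
0 | 0 | 0 | 1 | 0
0 | 0 | 1 | 0 | 1
0 | 0 | 1 | 1 | 0
0 | 1 | 0 | 0 | 0
0 | 1 | 0 | 1 | 1
0 | 1 | 1 | 0 | 1
0 | 1 | 1 | 1 | 1
1 | 0 | 0 | 0 | 0
1 | 0 | 0 | 1 | 1
1 | 0 | 1 | 0 | 0
1 | 0 | 1 | 1 | 1
1 | 1 | 0 | 0 | 1
1 | 1 | 0 | 1 | 0
1 | 1 | 1 | 0 | 0
1 | 1 | 1 | 1 | 0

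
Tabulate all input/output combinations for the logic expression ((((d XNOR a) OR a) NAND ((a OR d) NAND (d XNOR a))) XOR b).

b | a | d | Output
------------------
0 | 0 | 0 | 0
0 | 0 | 1 | 1
0 | 1 | 0 | 0
0 | 1 | 1 | 1
1 | 0 | 0 | 1
1 | 0 | 1 | 0
1 | 1 | 0 | 1
1 | 1 | 1 | 0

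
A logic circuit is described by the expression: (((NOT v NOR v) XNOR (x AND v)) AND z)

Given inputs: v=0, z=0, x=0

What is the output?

Substituting: (((NOT 0 NOR 0) XNOR (0 AND 0)) AND 0)
= 0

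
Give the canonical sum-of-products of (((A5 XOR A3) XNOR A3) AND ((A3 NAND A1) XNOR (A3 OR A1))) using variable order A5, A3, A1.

Σm(1, 2) = (NOT A5 AND NOT A3 AND A1) OR (NOT A5 AND A3 AND NOT A1)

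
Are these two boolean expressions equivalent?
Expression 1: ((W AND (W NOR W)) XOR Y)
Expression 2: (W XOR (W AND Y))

No. Counterexample: with W=0, Y=1, Expression 1 = 1 but Expression 2 = 0.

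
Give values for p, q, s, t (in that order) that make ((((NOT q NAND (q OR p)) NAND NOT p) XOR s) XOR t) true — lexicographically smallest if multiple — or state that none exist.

p=0, q=0, s=0, t=1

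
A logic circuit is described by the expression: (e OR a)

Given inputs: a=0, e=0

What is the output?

Substituting: (0 OR 0)
= 0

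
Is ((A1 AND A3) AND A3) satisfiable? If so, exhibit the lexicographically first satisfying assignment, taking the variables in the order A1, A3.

A1=1, A3=1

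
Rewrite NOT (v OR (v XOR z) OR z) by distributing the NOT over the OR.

NOT v AND NOT (v XOR z) AND NOT z
De Morgan's: NOT(OR of terms) = AND of negations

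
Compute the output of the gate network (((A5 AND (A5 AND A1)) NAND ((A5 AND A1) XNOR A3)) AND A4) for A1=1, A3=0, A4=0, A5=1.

Substituting: (((1 AND (1 AND 1)) NAND ((1 AND 1) XNOR 0)) AND 0)
= 0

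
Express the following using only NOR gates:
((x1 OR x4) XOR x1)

((((((x1 NOR x4) NOR (x1 NOR x4)) NOR x1) NOR (((x1 NOR x4) NOR (x1 NOR x4)) NOR x1)) NOR ((((x1 NOR x4) NOR (x1 NOR x4)) NOR x1) NOR (((x1 NOR x4) NOR (x1 NOR x4)) NOR x1))) NOR ((((((x1 NOR x4) NOR (x1 NOR x4)) NOR ((x1 NOR x4) NOR (x1 NOR x4))) NOR (x1 NOR x1)) NOR ((((x1 NOR x4) NOR (x1 NOR x4)) NOR ((x1 NOR x4) NOR (x1 NOR x4))) NOR (x1 NOR x1))) NOR (((((x1 NOR x4) NOR (x1 NOR x4)) NOR ((x1 NOR x4) NOR (x1 NOR x4))) NOR (x1 NOR x1)) NOR ((((x1 NOR x4) NOR (x1 NOR x4)) NOR ((x1 NOR x4) NOR (x1 NOR x4))) NOR (x1 NOR x1)))))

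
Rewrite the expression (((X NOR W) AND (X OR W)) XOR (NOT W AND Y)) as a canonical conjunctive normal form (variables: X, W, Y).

(X OR W OR Y) AND (X OR NOT W OR Y) AND (X OR NOT W OR NOT Y) AND (NOT X OR W OR Y) AND (NOT X OR NOT W OR Y) AND (NOT X OR NOT W OR NOT Y)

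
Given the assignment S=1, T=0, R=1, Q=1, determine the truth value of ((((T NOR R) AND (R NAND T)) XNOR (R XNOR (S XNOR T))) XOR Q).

Substituting: ((((0 NOR 1) AND (1 NAND 0)) XNOR (1 XNOR (1 XNOR 0))) XOR 1)
= 0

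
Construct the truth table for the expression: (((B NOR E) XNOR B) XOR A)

E | A | B | Output
------------------
0 | 0 | 0 | 0
0 | 0 | 1 | 0
0 | 1 | 0 | 1
0 | 1 | 1 | 1
1 | 0 | 0 | 1
1 | 0 | 1 | 0
1 | 1 | 0 | 0
1 | 1 | 1 | 1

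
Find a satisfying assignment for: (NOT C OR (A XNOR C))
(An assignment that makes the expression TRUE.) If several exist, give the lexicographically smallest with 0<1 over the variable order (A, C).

A=0, C=0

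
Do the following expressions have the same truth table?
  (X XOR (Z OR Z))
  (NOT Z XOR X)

No. Counterexample: with X=0, Z=0, Expression 1 = 0 but Expression 2 = 1.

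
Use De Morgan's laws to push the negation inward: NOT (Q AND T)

NOT Q OR NOT T
De Morgan's: NOT(AND of terms) = OR of negations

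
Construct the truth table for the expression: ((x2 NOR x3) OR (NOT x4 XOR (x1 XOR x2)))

x2 | x3 | x4 | x1 | Output
--------------------------
0 | 0 | 0 | 0 | 1
0 | 0 | 0 | 1 | 1
0 | 0 | 1 | 0 | 1
0 | 0 | 1 | 1 | 1
0 | 1 | 0 | 0 | 1
0 | 1 | 0 | 1 | 0
0 | 1 | 1 | 0 | 0
0 | 1 | 1 | 1 | 1
1 | 0 | 0 | 0 | 0
1 | 0 | 0 | 1 | 1
1 | 0 | 1 | 0 | 1
1 | 0 | 1 | 1 | 0
1 | 1 | 0 | 0 | 0
1 | 1 | 0 | 1 | 1
1 | 1 | 1 | 0 | 1
1 | 1 | 1 | 1 | 0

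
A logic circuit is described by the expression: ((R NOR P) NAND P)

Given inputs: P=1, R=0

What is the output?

Substituting: ((0 NOR 1) NAND 1)
= 1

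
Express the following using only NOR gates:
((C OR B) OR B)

((((C NOR B) NOR (C NOR B)) NOR B) NOR (((C NOR B) NOR (C NOR B)) NOR B))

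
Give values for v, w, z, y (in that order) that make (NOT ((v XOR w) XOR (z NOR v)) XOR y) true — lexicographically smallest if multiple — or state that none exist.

v=0, w=0, z=0, y=1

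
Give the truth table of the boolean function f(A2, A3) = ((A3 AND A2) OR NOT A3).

A2 | A3 | Output
----------------
0 | 0 | 1
0 | 1 | 0
1 | 0 | 1
1 | 1 | 1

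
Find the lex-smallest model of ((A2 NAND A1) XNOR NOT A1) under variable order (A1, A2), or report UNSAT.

A1=0, A2=0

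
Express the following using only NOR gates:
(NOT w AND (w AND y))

(((w NOR w) NOR (w NOR w)) NOR (((w NOR w) NOR (y NOR y)) NOR ((w NOR w) NOR (y NOR y))))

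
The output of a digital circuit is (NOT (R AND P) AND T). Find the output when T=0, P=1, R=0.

Substituting: (NOT (0 AND 1) AND 0)
= 0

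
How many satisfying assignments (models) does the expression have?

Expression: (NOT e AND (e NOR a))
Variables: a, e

Satisfying assignments: (0,0)
Count: 1 out of 4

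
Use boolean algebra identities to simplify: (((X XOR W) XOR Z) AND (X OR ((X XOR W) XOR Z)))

By absorption (E AND (E OR v) = E):
= ((X XOR W) XOR Z)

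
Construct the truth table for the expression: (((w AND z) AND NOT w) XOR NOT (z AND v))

v | w | z | Output
------------------
0 | 0 | 0 | 1
0 | 0 | 1 | 1
0 | 1 | 0 | 1
0 | 1 | 1 | 1
1 | 0 | 0 | 1
1 | 0 | 1 | 0
1 | 1 | 0 | 1
1 | 1 | 1 | 0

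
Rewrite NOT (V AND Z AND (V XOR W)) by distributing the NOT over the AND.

NOT V OR NOT Z OR NOT (V XOR W)
De Morgan's: NOT(AND of terms) = OR of negations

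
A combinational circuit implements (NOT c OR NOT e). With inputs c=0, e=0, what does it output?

Substituting: (NOT 0 OR NOT 0)
= 1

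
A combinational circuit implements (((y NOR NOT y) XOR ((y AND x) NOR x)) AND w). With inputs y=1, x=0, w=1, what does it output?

Substituting: (((1 NOR NOT 1) XOR ((1 AND 0) NOR 0)) AND 1)
= 1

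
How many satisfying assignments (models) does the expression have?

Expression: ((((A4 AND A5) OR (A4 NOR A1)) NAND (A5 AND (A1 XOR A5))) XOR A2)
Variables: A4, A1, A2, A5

Satisfying assignments: (0,0,0,0), (0,0,1,1), (0,1,0,0), (0,1,0,1), (1,0,0,0), (1,0,1,1), (1,1,0,0), (1,1,0,1)
Count: 8 out of 16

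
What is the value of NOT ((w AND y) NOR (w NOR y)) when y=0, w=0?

Substituting: NOT ((0 AND 0) NOR (0 NOR 0))
= 1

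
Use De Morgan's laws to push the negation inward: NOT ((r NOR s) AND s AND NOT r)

NOT (r NOR s) OR NOT s OR r
De Morgan's: NOT(AND of terms) = OR of negations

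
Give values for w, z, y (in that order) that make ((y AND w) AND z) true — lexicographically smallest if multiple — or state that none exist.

w=1, z=1, y=1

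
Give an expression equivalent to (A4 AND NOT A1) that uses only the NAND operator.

((A4 NAND (A1 NAND A1)) NAND (A4 NAND (A1 NAND A1)))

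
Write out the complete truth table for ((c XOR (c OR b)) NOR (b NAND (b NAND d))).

b | d | c | Output
------------------
0 | 0 | 0 | 0
0 | 0 | 1 | 0
0 | 1 | 0 | 0
0 | 1 | 1 | 0
1 | 0 | 0 | 0
1 | 0 | 1 | 1
1 | 1 | 0 | 0
1 | 1 | 1 | 0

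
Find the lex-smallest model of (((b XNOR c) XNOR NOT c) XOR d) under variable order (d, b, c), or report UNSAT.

d=0, b=0, c=0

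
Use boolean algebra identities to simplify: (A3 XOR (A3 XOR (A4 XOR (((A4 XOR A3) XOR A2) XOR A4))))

By XOR self-cancellation ((E XOR v) XOR v = E) then XOR self-cancellation ((E XOR v) XOR v = E):
= ((A4 XOR A3) XOR A2)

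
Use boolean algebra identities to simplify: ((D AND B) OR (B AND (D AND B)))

By absorption (E OR (E AND v) = E):
= (D AND B)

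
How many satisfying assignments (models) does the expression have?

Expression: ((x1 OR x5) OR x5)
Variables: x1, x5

Satisfying assignments: (0,1), (1,0), (1,1)
Count: 3 out of 4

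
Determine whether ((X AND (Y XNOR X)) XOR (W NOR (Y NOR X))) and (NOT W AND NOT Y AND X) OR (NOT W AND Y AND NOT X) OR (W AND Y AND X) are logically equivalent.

Yes, they are equivalent — the two output columns agree on all 8 assignments:
W | Y | X | Expression 1 | Expression 2
---------------------------------------
0 | 0 | 0 | 0 | 0
0 | 0 | 1 | 1 | 1
0 | 1 | 0 | 1 | 1
0 | 1 | 1 | 0 | 0
1 | 0 | 0 | 0 | 0
1 | 0 | 1 | 0 | 0
1 | 1 | 0 | 0 | 0
1 | 1 | 1 | 1 | 1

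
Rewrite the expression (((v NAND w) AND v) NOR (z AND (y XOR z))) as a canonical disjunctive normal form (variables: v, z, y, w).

(NOT v AND NOT z AND NOT y AND NOT w) OR (NOT v AND NOT z AND NOT y AND w) OR (NOT v AND NOT z AND y AND NOT w) OR (NOT v AND NOT z AND y AND w) OR (NOT v AND z AND y AND NOT w) OR (NOT v AND z AND y AND w) OR (v AND NOT z AND NOT y AND w) OR (v AND NOT z AND y AND w) OR (v AND z AND y AND w)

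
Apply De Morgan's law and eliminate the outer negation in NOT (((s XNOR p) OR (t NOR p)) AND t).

NOT ((s XNOR p) OR (t NOR p)) OR NOT t
De Morgan's: NOT(AND of terms) = OR of negations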